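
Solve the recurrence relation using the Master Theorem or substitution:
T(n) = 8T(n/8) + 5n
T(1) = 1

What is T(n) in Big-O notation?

By Master Theorem: a=8, b=8, f(n)=5n. Since log_8(8) = 1 and f(n) = Θ(n^1), Case 2 applies. T(n) = O(n log n).

Answer: O(n log n)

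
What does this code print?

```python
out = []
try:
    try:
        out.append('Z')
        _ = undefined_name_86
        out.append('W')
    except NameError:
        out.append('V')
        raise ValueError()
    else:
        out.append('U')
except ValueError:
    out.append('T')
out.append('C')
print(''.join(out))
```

Execution trace: 'Z' (inner try body) → 'V' (inner except NameError) → 'T' (outer except ValueError) → 'C' (after the try/except). Output: ZVTC

Answer: ZVTC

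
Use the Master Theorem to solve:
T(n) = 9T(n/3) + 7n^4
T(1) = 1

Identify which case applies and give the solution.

a=9, b=3, f(n)=7n^4. log_3(9) = 2. Since c=4 > 2 and the regularity condition holds (9(n/3)^4 = (9/3^4)n^4 with 9/3^4 < 1), Case 3 applies: T(n) = Θ(f(n)) = O(n^4).

Answer: O(n^4) - Case 3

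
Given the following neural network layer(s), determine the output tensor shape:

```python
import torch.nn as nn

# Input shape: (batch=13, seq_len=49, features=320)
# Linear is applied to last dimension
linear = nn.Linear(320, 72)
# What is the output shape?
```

Input: (13, 49, 320) -> Output: (13, 49, 72)

Answer: (13, 49, 72)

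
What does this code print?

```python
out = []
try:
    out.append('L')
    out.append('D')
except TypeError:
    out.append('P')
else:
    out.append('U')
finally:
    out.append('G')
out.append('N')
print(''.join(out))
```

Execution trace: 'L' (try body) → 'D' (try body, no exception) → 'U' (else) → 'G' (finally) → 'N' (after the try/except). Output: LDUGN

Answer: LDUGN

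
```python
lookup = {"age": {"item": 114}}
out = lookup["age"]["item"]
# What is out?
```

Trace:
`lookup = {"age": {"item": 114}}` → lookup = {'age': {'item': 114}}
`out = lookup["age"]["item"]` → out = 114
So out = 114

Answer: 114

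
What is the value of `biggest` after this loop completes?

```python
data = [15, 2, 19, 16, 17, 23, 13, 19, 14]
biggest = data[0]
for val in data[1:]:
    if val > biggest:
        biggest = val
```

Maximum of [15, 2, 19, 16, 17, 23, 13, 19, 14]
`biggest` takes the values: 15 → 19 → 23

Answer: 23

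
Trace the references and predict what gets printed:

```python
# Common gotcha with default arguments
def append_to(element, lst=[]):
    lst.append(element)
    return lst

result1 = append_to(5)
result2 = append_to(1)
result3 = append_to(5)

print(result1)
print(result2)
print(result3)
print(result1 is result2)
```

Key concept: mutable default argument gotcha.
Step by step:
`result1 = append_to(5)` → result1 = [5]
`result2 = append_to(1)` → result1 = [5, 1] (same object as result2); result2 = [5, 1] (same object as result1)
`result3 = append_to(5)` → result1 = [5, 1, 5] (same object as result2, result3); result2 = [5, 1, 5] (same object as result1, result3); result3 = [5, 1, 5] (same object as result1, result2)
`print(result1)` → prints [5, 1, 5]
`print(result2)` → prints [5, 1, 5]
`print(result3)` → prints [5, 1, 5]
`print(result1 is result2)` → prints True

Answer:
[5, 1, 5]
[5, 1, 5]
[5, 1, 5]
True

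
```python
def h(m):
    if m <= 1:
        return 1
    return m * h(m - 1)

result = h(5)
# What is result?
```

h(5) = 5 * 4 * 3 * 2 * 1 = 120

Answer: 120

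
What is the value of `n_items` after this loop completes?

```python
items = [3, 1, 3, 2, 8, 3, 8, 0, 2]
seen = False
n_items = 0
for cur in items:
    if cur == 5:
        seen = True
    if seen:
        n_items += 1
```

Count elements after first 5 in [3, 1, 3, 2, 8, 3, 8, 0, 2]
`n_items` takes the values: 0

Answer: 0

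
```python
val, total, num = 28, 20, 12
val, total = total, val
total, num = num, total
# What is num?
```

Trace:
`val, total, num = 28, 20, 12` → val = 28; total = 20; num = 12
`val, total = total, val` → val = 20; total = 28
`total, num = num, total` → total = 12; num = 28
So num = 28

Answer: 28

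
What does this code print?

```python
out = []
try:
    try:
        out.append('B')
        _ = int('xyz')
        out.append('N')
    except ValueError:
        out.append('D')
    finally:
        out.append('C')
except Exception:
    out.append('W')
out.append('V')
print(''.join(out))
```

Execution trace: 'B' (inner try body) → 'D' (inner except ValueError) → 'C' (inner finally) → 'V' (after the try/except). Output: BDCV

Answer: BDCV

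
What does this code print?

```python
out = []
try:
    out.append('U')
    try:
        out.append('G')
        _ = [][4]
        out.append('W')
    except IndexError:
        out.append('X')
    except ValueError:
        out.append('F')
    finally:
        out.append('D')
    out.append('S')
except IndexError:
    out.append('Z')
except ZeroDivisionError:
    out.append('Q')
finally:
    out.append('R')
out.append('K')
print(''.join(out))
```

Execution trace: 'U' (try body) → 'G' (inner try body) → 'X' (inner except IndexError) → 'D' (inner finally) → 'S' (try body, no exception) → 'R' (finally) → 'K' (after the try/except). Output: UGXDSRK

Answer: UGXDSRK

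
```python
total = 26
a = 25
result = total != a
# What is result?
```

Trace:
`total = 26` → total = 26
`a = 25` → a = 25
`result = total != a` → result = True
So result = True

Answer: True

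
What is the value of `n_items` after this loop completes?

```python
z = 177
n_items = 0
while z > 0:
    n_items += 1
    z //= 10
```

Count digits by repeated division by 10
`n_items` takes the values: 0 → 1 → 2 → 3

Answer: 3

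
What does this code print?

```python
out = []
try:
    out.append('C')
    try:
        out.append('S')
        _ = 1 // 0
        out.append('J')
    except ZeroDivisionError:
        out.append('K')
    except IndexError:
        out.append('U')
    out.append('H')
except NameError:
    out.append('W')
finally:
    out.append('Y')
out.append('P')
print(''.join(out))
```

Execution trace: 'C' (try body) → 'S' (inner try body) → 'K' (inner except ZeroDivisionError) → 'H' (try body, no exception) → 'Y' (finally) → 'P' (after the try/except). Output: CSKHYP

Answer: CSKHYP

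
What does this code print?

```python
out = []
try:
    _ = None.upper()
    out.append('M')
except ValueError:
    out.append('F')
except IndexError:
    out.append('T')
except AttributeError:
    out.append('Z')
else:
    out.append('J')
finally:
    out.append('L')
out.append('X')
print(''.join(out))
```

Execution trace: 'Z' (except AttributeError) → 'L' (finally) → 'X' (after the try/except). Output: ZLX

Answer: ZLX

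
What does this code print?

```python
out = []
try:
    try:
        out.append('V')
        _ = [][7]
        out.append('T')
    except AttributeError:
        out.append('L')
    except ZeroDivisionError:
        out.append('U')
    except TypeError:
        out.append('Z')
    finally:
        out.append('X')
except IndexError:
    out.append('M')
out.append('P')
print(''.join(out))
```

Execution trace: 'V' (try body) → 'X' (finally) → 'M' (outer except IndexError) → 'P' (after the try/except). Output: VXMP

Answer: VXMP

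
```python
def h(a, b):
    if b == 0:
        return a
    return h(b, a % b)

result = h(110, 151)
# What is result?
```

h(110, 151) -> h(151, 110) -> h(110, 41) -> h(41, 28) -> h(28, 13) -> h(13, 2) -> h(2, 1) -> h(1, 0) -> 1

Answer: 1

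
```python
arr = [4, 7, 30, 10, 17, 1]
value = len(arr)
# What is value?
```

Trace:
`arr = [4, 7, 30, 10, 17, 1]` → arr = [4, 7, 30, 10, 17, 1]
`value = len(arr)` → value = 6
So value = 6

Answer: 6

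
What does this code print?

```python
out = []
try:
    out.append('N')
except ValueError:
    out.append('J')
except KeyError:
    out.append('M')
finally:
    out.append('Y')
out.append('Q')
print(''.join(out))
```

Execution trace: 'N' (try body, no exception) → 'Y' (finally) → 'Q' (after the try/except). Output: NYQ

Answer: NYQ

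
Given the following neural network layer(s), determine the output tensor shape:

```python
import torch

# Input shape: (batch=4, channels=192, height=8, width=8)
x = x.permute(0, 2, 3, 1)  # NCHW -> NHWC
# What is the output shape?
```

Input: (4, 192, 8, 8) -> Output: (4, 8, 8, 192)

Answer: (4, 8, 8, 192)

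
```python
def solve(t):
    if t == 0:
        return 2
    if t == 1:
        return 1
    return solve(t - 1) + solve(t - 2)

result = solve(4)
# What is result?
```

Build up from base cases: solve(0)=2, solve(1)=1, solve(2)=3, solve(3)=4, solve(4)=7

Answer: 7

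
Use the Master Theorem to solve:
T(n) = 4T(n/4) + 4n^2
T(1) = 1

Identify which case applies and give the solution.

a=4, b=4, f(n)=4n^2. log_4(4) = 1. Since c=2 > 1 and the regularity condition holds (4(n/4)^2 = (4/4^2)n^2 with 4/4^2 < 1), Case 3 applies: T(n) = Θ(f(n)) = O(n^2).

Answer: O(n^2) - Case 3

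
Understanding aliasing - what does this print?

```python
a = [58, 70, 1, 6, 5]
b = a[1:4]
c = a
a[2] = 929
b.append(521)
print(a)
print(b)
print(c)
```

Key concept: slice vs alias.
Step by step:
`a = [58, 70, 1, 6, 5]` → a = [58, 70, 1, 6, 5]
`b = a[1:4]` → b = [70, 1, 6]
`c = a` → c = [58, 70, 1, 6, 5] (same object as a)
`a[2] = 929` → a = [58, 70, 929, 6, 5] (same object as c); c = [58, 70, 929, 6, 5] (same object as a)
`b.append(521)` → b = [70, 1, 6, 521]
`print(a)` → prints [58, 70, 929, 6, 5]
`print(b)` → prints [70, 1, 6, 521]
`print(c)` → prints [58, 70, 929, 6, 5]

Answer:
[58, 70, 929, 6, 5]
[70, 1, 6, 521]
[58, 70, 929, 6, 5]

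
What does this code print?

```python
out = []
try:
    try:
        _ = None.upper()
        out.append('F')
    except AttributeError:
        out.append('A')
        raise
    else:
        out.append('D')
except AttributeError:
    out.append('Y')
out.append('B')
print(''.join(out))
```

Execution trace: 'A' (except AttributeError) → 'Y' (outer except AttributeError) → 'B' (after the try/except). Output: AYB

Answer: AYB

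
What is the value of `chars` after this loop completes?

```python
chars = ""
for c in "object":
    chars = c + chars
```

Reverse 'object'
`chars` takes the values: "" → "o" → "bo" → "jbo" → "ejbo" → "cejbo" → "tcejbo"

Answer: "tcejbo"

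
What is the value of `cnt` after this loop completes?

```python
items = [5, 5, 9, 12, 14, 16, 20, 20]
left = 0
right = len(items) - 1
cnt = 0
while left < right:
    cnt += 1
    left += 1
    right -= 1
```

Iterations until pointers meet (list length 8)
`cnt` takes the values: 0 → 1 → 2 → 3 → 4

Answer: 4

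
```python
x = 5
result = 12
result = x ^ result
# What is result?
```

Trace:
`x = 5` → x = 5
`result = 12` → result = 12
`result = x ^ result` → result = 9
So result = 9

Answer: 9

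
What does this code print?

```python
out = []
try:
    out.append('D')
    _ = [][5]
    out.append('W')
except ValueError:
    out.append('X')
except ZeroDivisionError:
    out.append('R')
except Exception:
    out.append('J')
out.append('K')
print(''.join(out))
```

Execution trace: 'D' (try body) → 'J' (except Exception) → 'K' (after the try/except). Output: DJK

Answer: DJK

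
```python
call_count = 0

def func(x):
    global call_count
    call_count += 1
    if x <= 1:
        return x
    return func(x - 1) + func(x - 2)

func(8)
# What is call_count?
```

Calls(x) = 1 + Calls(x-1) + Calls(x-2); Calls(0)=Calls(1)=1. For x=8 this gives 67.

Answer: 67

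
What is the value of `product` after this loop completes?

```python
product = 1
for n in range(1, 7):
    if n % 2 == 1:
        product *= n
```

Product of odd numbers 1 to 6
`product` takes the values: 1 → 3 → 15

Answer: 15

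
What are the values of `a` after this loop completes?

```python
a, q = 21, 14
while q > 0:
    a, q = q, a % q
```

GCD of 21 and 14
`a` takes the values: 21 → 14 → 7

Answer: 7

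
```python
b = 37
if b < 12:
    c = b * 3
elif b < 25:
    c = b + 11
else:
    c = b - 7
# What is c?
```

Trace:
`b = 37` → b = 37
`if b < 12: ...` → b < 12 is False, b < 25 is False, take else branch → c = 30
So c = 30

Answer: 30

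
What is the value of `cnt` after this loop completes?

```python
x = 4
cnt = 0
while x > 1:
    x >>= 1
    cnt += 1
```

Count right shifts until 1
`cnt` takes the values: 0 → 1 → 2

Answer: 2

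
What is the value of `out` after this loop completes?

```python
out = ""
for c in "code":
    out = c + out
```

Reverse 'code'
`out` takes the values: "" → "c" → "oc" → "doc" → "edoc"

Answer: "edoc"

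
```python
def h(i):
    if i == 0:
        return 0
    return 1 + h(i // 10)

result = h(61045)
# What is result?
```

Count of digits of 61045: 5

Answer: 5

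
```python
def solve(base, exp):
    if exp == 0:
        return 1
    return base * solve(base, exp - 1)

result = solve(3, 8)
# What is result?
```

solve(3, 8) = 3 * 3 * 3 * 3 * 3 * 3 * 3 * 3 = 6561

Answer: 6561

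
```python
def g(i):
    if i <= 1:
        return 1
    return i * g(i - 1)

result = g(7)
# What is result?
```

g(7) = 7 * 6 * 5 * 4 * 3 * 2 * 1 = 5040

Answer: 5040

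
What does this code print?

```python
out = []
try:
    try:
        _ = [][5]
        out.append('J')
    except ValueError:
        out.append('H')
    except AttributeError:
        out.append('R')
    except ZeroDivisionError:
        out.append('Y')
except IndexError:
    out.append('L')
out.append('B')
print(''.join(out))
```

Execution trace: 'L' (outer except IndexError) → 'B' (after the try/except). Output: LB

Answer: LB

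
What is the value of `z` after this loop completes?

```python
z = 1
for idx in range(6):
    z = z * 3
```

Multiply by 3, 6 times: 1 * 3^6 = 729
`z` takes the values: 1 → 3 → 9 → 27 → 81 → 243 → 729

Answer: 729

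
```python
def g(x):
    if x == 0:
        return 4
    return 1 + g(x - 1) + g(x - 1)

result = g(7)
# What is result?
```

g(x) = 1 + 2·g(x-1), g(0)=4. Closed form: (4+1)·2^7 - 1 = 639.

Answer: 639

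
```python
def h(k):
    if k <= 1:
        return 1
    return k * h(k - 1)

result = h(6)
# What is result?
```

h(6) = 6 * 5 * 4 * 3 * 2 * 1 = 720

Answer: 720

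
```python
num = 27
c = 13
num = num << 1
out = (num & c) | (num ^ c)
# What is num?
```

Trace:
`num = 27` → num = 27
`c = 13` → c = 13
`num = num << 1` → num = 54
`out = (num & c) | (num ^ c)` → out = 63
So num = 54

Answer: 54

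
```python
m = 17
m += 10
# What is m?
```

Trace:
`m = 17` → m = 17
`m += 10` → m = 27
So m = 27

Answer: 27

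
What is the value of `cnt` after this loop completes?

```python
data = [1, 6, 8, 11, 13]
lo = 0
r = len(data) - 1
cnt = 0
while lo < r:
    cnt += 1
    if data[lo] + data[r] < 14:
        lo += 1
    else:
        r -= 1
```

Steps to find pair summing to 14
`cnt` takes the values: 0 → 1 → 2 → 3 → 4

Answer: 4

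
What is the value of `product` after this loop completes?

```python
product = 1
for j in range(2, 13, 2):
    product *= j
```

Product of even numbers 2 to 12
`product` takes the values: 1 → 2 → 8 → 48 → 384 → 3840 → 46080

Answer: 46080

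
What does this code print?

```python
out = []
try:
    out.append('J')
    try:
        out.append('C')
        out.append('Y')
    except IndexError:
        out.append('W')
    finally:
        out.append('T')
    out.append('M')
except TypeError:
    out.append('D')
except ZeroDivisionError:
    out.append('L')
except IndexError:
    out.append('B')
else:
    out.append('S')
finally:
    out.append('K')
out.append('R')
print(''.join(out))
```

Execution trace: 'J' (try body) → 'C' (inner try body) → 'Y' (inner try body, no exception) → 'T' (inner finally) → 'M' (try body, no exception) → 'S' (else) → 'K' (finally) → 'R' (after the try/except). Output: JCYTMSKR

Answer: JCYTMSKR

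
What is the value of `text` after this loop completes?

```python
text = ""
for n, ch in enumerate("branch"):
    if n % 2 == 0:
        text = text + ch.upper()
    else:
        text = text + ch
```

Uppercase even positions in 'branch'
`text` takes the values: "" → "B" → "Br" → "BrA" → "BrAn" → "BrAnC" → "BrAnCh"

Answer: "BrAnCh"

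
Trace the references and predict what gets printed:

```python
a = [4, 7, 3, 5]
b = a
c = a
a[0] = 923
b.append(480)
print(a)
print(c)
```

Key concept: multiple aliases.
Step by step:
`a = [4, 7, 3, 5]` → a = [4, 7, 3, 5]
`b = a` → b = [4, 7, 3, 5] (same object as a)
`c = a` → c = [4, 7, 3, 5] (same object as a, b)
`a[0] = 923` → a = [923, 7, 3, 5] (same object as b, c); b = [923, 7, 3, 5] (same object as a, c); c = [923, 7, 3, 5] (same object as a, b)
`b.append(480)` → a = [923, 7, 3, 5, 480] (same object as b, c); b = [923, 7, 3, 5, 480] (same object as a, c); c = [923, 7, 3, 5, 480] (same object as a, b)
`print(a)` → prints [923, 7, 3, 5, 480]
`print(c)` → prints [923, 7, 3, 5, 480]

Answer:
[923, 7, 3, 5, 480]
[923, 7, 3, 5, 480]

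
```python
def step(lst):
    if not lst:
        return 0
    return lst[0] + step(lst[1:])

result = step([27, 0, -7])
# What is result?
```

27 + 0 + (-7) + 0 = 20

Answer: 20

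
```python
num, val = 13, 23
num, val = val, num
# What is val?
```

Trace:
`num, val = 13, 23` → num = 13; val = 23
`num, val = val, num` → num = 23; val = 13
So val = 13

Answer: 13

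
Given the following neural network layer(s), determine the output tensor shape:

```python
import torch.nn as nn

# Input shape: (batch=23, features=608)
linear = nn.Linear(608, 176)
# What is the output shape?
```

Input: (23, 608) -> Output: (23, 176)

Answer: (23, 176)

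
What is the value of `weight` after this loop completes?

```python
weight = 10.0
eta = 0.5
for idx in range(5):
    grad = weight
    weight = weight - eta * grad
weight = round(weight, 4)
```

Gradient descent: w = 10.0 * (1 - 0.5)^5
`weight` takes the values: 10.0 → 5.0 → 2.5 → 1.25 → 0.625 → 0.3125

Answer: 0.3125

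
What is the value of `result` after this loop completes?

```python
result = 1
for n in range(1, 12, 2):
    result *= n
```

Product of 1, 3, 5, ... up to 11
`result` takes the values: 1 → 3 → 15 → 105 → 945 → 10395

Answer: 10395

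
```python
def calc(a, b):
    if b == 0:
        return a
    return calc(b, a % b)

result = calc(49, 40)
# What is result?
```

calc(49, 40) -> calc(40, 9) -> calc(9, 4) -> calc(4, 1) -> calc(1, 0) -> 1

Answer: 1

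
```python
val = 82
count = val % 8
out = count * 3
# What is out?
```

Trace:
`val = 82` → val = 82
`count = val % 8` → count = 2
`out = count * 3` → out = 6
So out = 6

Answer: 6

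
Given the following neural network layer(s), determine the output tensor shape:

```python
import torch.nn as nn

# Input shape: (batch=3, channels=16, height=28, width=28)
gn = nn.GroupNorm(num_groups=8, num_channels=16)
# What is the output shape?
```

Input: (3, 16, 28, 28) -> Output: (3, 16, 28, 28)

Answer: (3, 16, 28, 28)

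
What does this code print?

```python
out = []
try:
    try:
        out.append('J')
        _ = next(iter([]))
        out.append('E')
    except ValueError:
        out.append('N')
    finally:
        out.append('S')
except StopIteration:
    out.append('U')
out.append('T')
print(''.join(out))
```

Execution trace: 'J' (try body) → 'S' (finally) → 'U' (outer except StopIteration) → 'T' (after the try/except). Output: JSUT

Answer: JSUT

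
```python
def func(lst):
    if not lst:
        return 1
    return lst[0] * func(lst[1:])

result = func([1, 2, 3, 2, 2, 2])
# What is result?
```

Product over [1, 2, 3, 2, 2, 2] = 1 * 2 * 3 * 2 * 2 * 2 = 48

Answer: 48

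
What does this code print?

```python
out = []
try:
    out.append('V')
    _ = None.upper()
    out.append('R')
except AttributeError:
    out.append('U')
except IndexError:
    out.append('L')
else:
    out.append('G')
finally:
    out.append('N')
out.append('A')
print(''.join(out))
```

Execution trace: 'V' (try body) → 'U' (except AttributeError) → 'N' (finally) → 'A' (after the try/except). Output: VUNA

Answer: VUNA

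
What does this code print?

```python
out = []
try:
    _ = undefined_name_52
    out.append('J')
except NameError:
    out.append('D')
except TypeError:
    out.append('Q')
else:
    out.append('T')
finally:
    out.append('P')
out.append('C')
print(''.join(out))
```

Execution trace: 'D' (except NameError) → 'P' (finally) → 'C' (after the try/except). Output: DPC

Answer: DPC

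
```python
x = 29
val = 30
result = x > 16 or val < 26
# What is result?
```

Trace:
`x = 29` → x = 29
`val = 30` → val = 30
`result = x > 16 or val < 26` → result = True
So result = True

Answer: True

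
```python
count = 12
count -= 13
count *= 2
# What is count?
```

Trace:
`count = 12` → count = 12
`count -= 13` → count = -1
`count *= 2` → count = -2
So count = -2

Answer: -2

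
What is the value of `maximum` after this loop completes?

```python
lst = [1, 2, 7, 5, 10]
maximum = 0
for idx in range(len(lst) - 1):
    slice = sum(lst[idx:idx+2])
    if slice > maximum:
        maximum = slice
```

Max sum of 2-element window in [1, 2, 7, 5, 10]
`maximum` takes the values: 0 → 3 → 9 → 12 → 15

Answer: 15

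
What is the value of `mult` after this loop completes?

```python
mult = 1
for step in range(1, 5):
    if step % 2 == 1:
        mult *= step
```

Product of odd numbers 1 to 4
`mult` takes the values: 1 → 3

Answer: 3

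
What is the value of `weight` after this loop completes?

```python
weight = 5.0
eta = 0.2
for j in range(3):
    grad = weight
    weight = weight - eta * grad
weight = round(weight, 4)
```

Gradient descent: w = 5.0 * (1 - 0.2)^3
`weight` takes the values: 5.0 → 4.0 → 3.2 → 2.56

Answer: 2.56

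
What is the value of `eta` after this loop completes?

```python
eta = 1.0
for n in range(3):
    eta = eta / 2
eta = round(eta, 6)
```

Halving LR 3 times: 1 / 2^3
`eta` takes the values: 1.0 → 0.5 → 0.25 → 0.125

Answer: 0.125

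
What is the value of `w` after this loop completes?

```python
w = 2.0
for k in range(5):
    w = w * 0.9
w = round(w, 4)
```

Exponential decay: 2.0 * 0.9^5
`w` takes the values: 2.0 → 1.8 → 1.62 → 1.458 → 1.3122 → 1.18098 → 1.181

Answer: 1.181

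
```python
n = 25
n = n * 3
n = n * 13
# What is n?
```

Trace:
`n = 25` → n = 25
`n = n * 3` → n = 75
`n = n * 13` → n = 975
So n = 975

Answer: 975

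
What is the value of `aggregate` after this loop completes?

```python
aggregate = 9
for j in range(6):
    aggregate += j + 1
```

Start at 9, add 1 to 6 = 30
`aggregate` takes the values: 9 → 10 → 12 → 15 → 19 → 24 → 30

Answer: 30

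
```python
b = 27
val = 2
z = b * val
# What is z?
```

Trace:
`b = 27` → b = 27
`val = 2` → val = 2
`z = b * val` → z = 54
So z = 54

Answer: 54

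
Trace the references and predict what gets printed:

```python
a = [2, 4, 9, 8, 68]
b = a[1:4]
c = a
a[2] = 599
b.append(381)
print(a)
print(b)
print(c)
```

Key concept: slice vs alias.
Step by step:
`a = [2, 4, 9, 8, 68]` → a = [2, 4, 9, 8, 68]
`b = a[1:4]` → b = [4, 9, 8]
`c = a` → c = [2, 4, 9, 8, 68] (same object as a)
`a[2] = 599` → a = [2, 4, 599, 8, 68] (same object as c); c = [2, 4, 599, 8, 68] (same object as a)
`b.append(381)` → b = [4, 9, 8, 381]
`print(a)` → prints [2, 4, 599, 8, 68]
`print(b)` → prints [4, 9, 8, 381]
`print(c)` → prints [2, 4, 599, 8, 68]

Answer:
[2, 4, 599, 8, 68]
[4, 9, 8, 381]
[2, 4, 599, 8, 68]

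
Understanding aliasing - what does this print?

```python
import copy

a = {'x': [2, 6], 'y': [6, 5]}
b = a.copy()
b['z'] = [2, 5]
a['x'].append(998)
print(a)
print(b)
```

Key concept: shallow copy of dict with mutable values.
Step by step:
`a = {'x': [2, 6], 'y': [6, 5]}` → a = {'x': [2, 6], 'y': [6, 5]}
`b = a.copy()` → b = {'x': [2, 6], 'y': [6, 5]}
`b['z'] = [2, 5]` → b = {'x': [2, 6], 'y': [6, 5], 'z': [2, 5]}
`a['x'].append(998)` → a = {'x': [2, 6, 998], 'y': [6, 5]}; b = {'x': [2, 6, 998], 'y': [6, 5], 'z': [2, 5]}
`print(a)` → prints {'x': [2, 6, 998], 'y': [6, 5]}
`print(b)` → prints {'x': [2, 6, 998], 'y': [6, 5], 'z': [2, 5]}

Answer:
{'x': [2, 6, 998], 'y': [6, 5]}
{'x': [2, 6, 998], 'y': [6, 5], 'z': [2, 5]}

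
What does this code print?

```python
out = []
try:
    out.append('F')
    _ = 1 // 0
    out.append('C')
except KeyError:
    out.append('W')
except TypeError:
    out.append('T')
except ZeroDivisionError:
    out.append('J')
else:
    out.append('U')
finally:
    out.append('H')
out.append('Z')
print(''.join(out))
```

Execution trace: 'F' (try body) → 'J' (except ZeroDivisionError) → 'H' (finally) → 'Z' (after the try/except). Output: FJHZ

Answer: FJHZ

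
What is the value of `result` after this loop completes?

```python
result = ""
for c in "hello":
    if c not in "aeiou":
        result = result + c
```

Remove vowels from 'hello'
`result` takes the values: "" → "h" → "hl" → "hll"

Answer: "hll"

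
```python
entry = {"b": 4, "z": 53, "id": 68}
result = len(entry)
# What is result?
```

Trace:
`entry = {"b": 4, "z": 53, "id": 68}` → entry = {'b': 4, 'z': 53, 'id': 68}
`result = len(entry)` → result = 3
So result = 3

Answer: 3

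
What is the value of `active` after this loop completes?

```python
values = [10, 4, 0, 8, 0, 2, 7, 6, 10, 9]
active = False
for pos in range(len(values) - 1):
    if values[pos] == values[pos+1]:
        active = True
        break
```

Check consecutive duplicates in [10, 4, 0, 8, 0, 2, 7, 6, 10, 9]
`active` takes the values: False

Answer: False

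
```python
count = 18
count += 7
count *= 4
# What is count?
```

Trace:
`count = 18` → count = 18
`count += 7` → count = 25
`count *= 4` → count = 100
So count = 100

Answer: 100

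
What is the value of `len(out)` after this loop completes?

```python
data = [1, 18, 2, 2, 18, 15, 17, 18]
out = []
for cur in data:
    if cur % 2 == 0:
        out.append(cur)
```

Count even numbers in [1, 18, 2, 2, 18, 15, 17, 18]
`out` takes the values: [] → [18] → [18, 2] → [18, 2, 2] → [18, 2, 2, 18] → [18, 2, 2, 18, 18]
So `len(out)` = 5

Answer: 5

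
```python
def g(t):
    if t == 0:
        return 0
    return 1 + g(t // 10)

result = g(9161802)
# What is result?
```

Count of digits of 9161802: 7

Answer: 7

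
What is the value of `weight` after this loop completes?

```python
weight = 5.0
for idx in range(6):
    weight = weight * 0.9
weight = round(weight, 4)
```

Exponential decay: 5.0 * 0.9^6
`weight` takes the values: 5.0 → 4.5 → 4.05 → 3.645 → 3.2805 → 2.95245 → 2.657205 → 2.6572

Answer: 2.6572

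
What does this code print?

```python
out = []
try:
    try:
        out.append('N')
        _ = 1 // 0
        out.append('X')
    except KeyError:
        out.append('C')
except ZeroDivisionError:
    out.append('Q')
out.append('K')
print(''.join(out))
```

Execution trace: 'N' (try body) → 'Q' (outer except ZeroDivisionError) → 'K' (after the try/except). Output: NQK

Answer: NQK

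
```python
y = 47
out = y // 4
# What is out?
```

Trace:
`y = 47` → y = 47
`out = y // 4` → out = 11
So out = 11

Answer: 11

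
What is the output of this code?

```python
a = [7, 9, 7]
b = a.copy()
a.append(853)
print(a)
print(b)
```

Key concept: list.copy() creates independent copy.
Step by step:
`a = [7, 9, 7]` → a = [7, 9, 7]
`b = a.copy()` → b = [7, 9, 7]
`a.append(853)` → a = [7, 9, 7, 853]
`print(a)` → prints [7, 9, 7, 853]
`print(b)` → prints [7, 9, 7]

Answer:
[7, 9, 7, 853]
[7, 9, 7]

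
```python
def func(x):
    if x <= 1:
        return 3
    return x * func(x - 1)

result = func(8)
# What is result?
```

func(8) = 8 * 7 * 6 * 5 * 4 * 3 * 2 * 3 = 120960

Answer: 120960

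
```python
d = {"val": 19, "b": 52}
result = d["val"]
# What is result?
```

Trace:
`d = {"val": 19, "b": 52}` → d = {'val': 19, 'b': 52}
`result = d["val"]` → result = 19
So result = 19

Answer: 19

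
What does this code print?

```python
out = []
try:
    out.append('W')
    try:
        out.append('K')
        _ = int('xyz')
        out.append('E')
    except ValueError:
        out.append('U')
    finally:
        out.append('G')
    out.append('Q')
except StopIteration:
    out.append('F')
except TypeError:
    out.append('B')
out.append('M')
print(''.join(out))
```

Execution trace: 'W' (try body) → 'K' (inner try body) → 'U' (inner except ValueError) → 'G' (inner finally) → 'Q' (try body, no exception) → 'M' (after the try/except). Output: WKUGQM

Answer: WKUGQM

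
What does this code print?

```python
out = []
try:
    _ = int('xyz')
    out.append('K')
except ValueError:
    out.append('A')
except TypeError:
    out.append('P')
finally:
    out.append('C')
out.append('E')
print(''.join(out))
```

Execution trace: 'A' (except ValueError) → 'C' (finally) → 'E' (after the try/except). Output: ACE

Answer: ACE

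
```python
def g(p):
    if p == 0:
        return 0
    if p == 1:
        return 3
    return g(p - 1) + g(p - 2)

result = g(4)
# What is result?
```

Build up from base cases: g(0)=0, g(1)=3, g(2)=3, g(3)=6, g(4)=9

Answer: 9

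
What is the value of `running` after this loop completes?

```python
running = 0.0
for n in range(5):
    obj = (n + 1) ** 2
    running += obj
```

Sum of squared losses 1² + 2² + ... + 5²
`running` takes the values: 0.0 → 1.0 → 5.0 → 14.0 → 30.0 → 55.0

Answer: 55.0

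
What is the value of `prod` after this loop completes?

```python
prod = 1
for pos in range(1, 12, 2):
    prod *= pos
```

Product of 1, 3, 5, ... up to 11
`prod` takes the values: 1 → 3 → 15 → 105 → 945 → 10395

Answer: 10395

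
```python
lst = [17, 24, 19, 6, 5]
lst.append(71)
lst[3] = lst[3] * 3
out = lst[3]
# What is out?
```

Trace:
`lst = [17, 24, 19, 6, 5]` → lst = [17, 24, 19, 6, 5]
`lst.append(71)` → lst = [17, 24, 19, 6, 5, 71]
`lst[3] = lst[3] * 3` → lst = [17, 24, 19, 18, 5, 71]
`out = lst[3]` → out = 18
So out = 18

Answer: 18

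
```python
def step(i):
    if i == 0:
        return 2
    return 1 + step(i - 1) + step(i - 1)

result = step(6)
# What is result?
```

step(i) = 1 + 2·step(i-1), step(0)=2. Closed form: (2+1)·2^6 - 1 = 191.

Answer: 191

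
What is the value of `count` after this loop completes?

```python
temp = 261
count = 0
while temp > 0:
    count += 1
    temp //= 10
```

Count digits by repeated division by 10
`count` takes the values: 0 → 1 → 2 → 3

Answer: 3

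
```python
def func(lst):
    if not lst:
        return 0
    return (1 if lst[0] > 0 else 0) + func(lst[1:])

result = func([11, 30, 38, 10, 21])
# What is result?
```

Count of positive elements in [11, 30, 38, 10, 21] = 5

Answer: 5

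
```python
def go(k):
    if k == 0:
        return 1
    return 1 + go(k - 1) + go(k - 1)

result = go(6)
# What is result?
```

go(k) = 1 + 2·go(k-1), go(0)=1. Closed form: (1+1)·2^6 - 1 = 127.

Answer: 127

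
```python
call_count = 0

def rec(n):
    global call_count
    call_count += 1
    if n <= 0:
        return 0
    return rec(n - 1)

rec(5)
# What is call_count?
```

Linear recursion stepping by 1: 6 calls from n=5 down to ≤0.

Answer: 6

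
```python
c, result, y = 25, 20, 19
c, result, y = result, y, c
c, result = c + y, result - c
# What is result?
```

Trace:
`c, result, y = 25, 20, 19` → c = 25; result = 20; y = 19
`c, result, y = result, y, c` → c = 20; result = 19; y = 25
`c, result = c + y, result - c` → c = 45; result = -1
So result = -1

Answer: -1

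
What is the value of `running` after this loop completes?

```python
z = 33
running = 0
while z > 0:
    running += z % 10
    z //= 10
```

Sum digits of 33
`running` takes the values: 0 → 3 → 6

Answer: 6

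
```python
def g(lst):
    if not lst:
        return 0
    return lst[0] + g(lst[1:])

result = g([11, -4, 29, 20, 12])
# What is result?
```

11 + (-4) + 29 + 20 + 12 + 0 = 68

Answer: 68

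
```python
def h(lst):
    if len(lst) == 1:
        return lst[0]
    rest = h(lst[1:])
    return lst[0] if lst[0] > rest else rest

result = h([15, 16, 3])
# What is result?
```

Recursive max over [15, 16, 3] = 16

Answer: 16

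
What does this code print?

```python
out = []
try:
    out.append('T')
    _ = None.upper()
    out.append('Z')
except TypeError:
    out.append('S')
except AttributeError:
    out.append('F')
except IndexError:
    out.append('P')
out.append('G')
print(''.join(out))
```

Execution trace: 'T' (try body) → 'F' (except AttributeError) → 'G' (after the try/except). Output: TFG

Answer: TFG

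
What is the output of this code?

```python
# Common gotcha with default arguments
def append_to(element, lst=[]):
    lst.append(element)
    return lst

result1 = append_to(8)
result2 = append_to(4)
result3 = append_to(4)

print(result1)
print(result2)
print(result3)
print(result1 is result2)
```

Key concept: mutable default argument gotcha.
Step by step:
`result1 = append_to(8)` → result1 = [8]
`result2 = append_to(4)` → result1 = [8, 4] (same object as result2); result2 = [8, 4] (same object as result1)
`result3 = append_to(4)` → result1 = [8, 4, 4] (same object as result2, result3); result2 = [8, 4, 4] (same object as result1, result3); result3 = [8, 4, 4] (same object as result1, result2)
`print(result1)` → prints [8, 4, 4]
`print(result2)` → prints [8, 4, 4]
`print(result3)` → prints [8, 4, 4]
`print(result1 is result2)` → prints True

Answer:
[8, 4, 4]
[8, 4, 4]
[8, 4, 4]
True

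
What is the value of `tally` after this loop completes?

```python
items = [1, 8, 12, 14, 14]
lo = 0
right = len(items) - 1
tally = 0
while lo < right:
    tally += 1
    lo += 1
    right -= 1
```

Iterations until pointers meet (list length 5)
`tally` takes the values: 0 → 1 → 2

Answer: 2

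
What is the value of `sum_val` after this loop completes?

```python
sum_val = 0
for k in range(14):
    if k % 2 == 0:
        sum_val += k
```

Sum of even numbers 0 to 13
`sum_val` takes the values: 0 → 2 → 6 → 12 → 20 → 30 → 42

Answer: 42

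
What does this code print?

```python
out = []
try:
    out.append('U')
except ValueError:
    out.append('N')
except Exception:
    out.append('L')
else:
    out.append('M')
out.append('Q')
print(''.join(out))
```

Execution trace: 'U' (try body, no exception) → 'M' (else) → 'Q' (after the try/except). Output: UMQ

Answer: UMQ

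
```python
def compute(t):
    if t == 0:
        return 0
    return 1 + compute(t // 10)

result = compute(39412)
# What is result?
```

Count of digits of 39412: 5

Answer: 5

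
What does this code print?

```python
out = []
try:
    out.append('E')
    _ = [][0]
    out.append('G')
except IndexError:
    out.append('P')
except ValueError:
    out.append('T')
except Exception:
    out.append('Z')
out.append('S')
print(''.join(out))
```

Execution trace: 'E' (try body) → 'P' (except IndexError) → 'S' (after the try/except). Output: EPS

Answer: EPS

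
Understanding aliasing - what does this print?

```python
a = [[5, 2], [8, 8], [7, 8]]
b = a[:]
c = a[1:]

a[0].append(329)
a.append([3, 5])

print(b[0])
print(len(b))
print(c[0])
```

Key concept: slice with nested mutation.
Step by step:
`a = [[5, 2], [8, 8], [7, 8]]` → a = [[5, 2], [8, 8], [7, 8]]
`b = a[:]` → b = [[5, 2], [8, 8], [7, 8]]
`c = a[1:]` → c = [[8, 8], [7, 8]]
`a[0].append(329)` → a = [[5, 2, 329], [8, 8], [7, 8]]; b = [[5, 2, 329], [8, 8], [7, 8]]
`a.append([3, 5])` → a = [[5, 2, 329], [8, 8], [7, 8], [3, 5]]
`print(b[0])` → prints [5, 2, 329]
`print(len(b))` → prints 3
`print(c[0])` → prints [8, 8]

Answer:
[5, 2, 329]
3
[8, 8]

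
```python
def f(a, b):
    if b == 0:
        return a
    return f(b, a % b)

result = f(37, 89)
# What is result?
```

f(37, 89) -> f(89, 37) -> f(37, 15) -> f(15, 7) -> f(7, 1) -> f(1, 0) -> 1

Answer: 1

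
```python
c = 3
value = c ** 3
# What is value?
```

Trace:
`c = 3` → c = 3
`value = c ** 3` → value = 27
So value = 27

Answer: 27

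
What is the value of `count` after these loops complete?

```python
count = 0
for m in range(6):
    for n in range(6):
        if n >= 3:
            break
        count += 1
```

Inner breaks at 3, outer runs 6 times
`count` takes the values: 0 → 1 → 2 → 3 → 4 → 5 → 6 → 7 → 8 → 9 → 10 → 11 → 12 → 13 → 14 → 15 → 16 → 17 → 18

Answer: 18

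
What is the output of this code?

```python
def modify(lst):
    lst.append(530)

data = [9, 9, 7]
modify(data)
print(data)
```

Key concept: function modifies passed list.
Step by step:
`data = [9, 9, 7]` → data = [9, 9, 7]
`modify(data)` → data = [9, 9, 7, 530]
`print(data)` → prints [9, 9, 7, 530]

Answer: [9, 9, 7, 530]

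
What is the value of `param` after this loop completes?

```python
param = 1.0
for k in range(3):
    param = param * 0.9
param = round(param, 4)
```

Exponential decay: 1.0 * 0.9^3
`param` takes the values: 1.0 → 0.9 → 0.81 → 0.729

Answer: 0.729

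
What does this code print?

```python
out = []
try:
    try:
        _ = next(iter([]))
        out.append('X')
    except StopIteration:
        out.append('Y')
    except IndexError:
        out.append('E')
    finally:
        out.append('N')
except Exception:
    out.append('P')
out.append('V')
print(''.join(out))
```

Execution trace: 'Y' (inner except StopIteration) → 'N' (inner finally) → 'V' (after the try/except). Output: YNV

Answer: YNV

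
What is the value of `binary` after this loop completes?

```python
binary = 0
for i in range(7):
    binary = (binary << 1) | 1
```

Build 7 consecutive 1-bits: 0b1111111
`binary` takes the values: 0 → 1 → 3 → 7 → 15 → 31 → 63 → 127

Answer: 127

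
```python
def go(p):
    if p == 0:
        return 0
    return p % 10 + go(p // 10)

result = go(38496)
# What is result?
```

Sum of digits of 38496: 6 + 9 + 4 + 8 + 3 = 30

Answer: 30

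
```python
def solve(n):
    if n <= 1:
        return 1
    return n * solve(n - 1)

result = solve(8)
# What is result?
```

solve(8) = 8 * 7 * 6 * 5 * 4 * 3 * 2 * 1 = 40320

Answer: 40320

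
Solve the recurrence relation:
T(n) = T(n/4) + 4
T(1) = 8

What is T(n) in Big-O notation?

Each step divides n by 4 and adds 4. After log_4(n) steps we reach T(1)=8. So T(n) = 4·log_4(n) + 8 = O(log n).

Answer: O(log n)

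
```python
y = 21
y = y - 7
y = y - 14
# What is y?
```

Trace:
`y = 21` → y = 21
`y = y - 7` → y = 14
`y = y - 14` → y = 0
So y = 0

Answer: 0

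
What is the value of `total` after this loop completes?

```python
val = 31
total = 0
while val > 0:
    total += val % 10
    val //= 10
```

Sum digits of 31
`total` takes the values: 0 → 1 → 4

Answer: 4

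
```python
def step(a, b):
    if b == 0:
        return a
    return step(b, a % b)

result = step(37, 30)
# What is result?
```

step(37, 30) -> step(30, 7) -> step(7, 2) -> step(2, 1) -> step(1, 0) -> 1

Answer: 1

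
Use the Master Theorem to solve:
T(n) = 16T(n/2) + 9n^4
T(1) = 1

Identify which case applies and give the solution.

a=16, b=2, f(n)=9n^4. log_2(16) = 4. Since c=4 = 4, Case 2 applies: T(n) = Θ(n^log_b(a) · log n) = O(n^4 log n).

Answer: O(n^4 log n) - Case 2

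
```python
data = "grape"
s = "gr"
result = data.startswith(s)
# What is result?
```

Trace:
`data = "grape"` → data = 'grape'
`s = "gr"` → s = 'gr'
`result = data.startswith(s)` → result = True
So result = True

Answer: True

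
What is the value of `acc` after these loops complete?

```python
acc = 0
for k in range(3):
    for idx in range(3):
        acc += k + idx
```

Sum of all k+idx for k,idx in 3x3
`acc` takes the values: 0 → 1 → 3 → 4 → 6 → 9 → 11 → 14 → 18

Answer: 18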